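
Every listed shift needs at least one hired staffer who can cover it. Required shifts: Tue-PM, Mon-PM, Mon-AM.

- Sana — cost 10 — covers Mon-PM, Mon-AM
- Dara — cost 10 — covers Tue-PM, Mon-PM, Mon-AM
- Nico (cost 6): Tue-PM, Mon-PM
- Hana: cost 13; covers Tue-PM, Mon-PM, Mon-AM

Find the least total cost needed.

10

This is a weighted set-cover instance.
The greedy cost-per-new-shift heuristic would pick Nico and Sana for 16, but a cheaper cover exists.
Dara alone covers Tue-PM, Mon-PM, Mon-AM — every shift.
Total cost: 10.
No cover costs less than 10.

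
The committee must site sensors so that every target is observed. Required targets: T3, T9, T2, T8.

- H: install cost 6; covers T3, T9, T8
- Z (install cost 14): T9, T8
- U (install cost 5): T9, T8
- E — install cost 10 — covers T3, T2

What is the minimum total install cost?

15

Choose U and E: together they cover T3, T9, T2, T8 — every target.
Total install cost: 5 + 10 = 15.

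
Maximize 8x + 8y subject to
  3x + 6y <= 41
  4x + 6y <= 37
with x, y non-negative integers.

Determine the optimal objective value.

72

The continuous relaxation peaks at (9.25, 0) with value 74.00; rounding to a feasible lattice point costs some objective.
(x,y)=(9,0): 3·9+6·0=27≤41, 4·9+6·0=36≤37, objective 72.
(x,y)=(8,0): 3·8+6·0=24≤41, 4·8+6·0=32≤37, objective 64.
Maximum is 72 at (x,y)=(9,0).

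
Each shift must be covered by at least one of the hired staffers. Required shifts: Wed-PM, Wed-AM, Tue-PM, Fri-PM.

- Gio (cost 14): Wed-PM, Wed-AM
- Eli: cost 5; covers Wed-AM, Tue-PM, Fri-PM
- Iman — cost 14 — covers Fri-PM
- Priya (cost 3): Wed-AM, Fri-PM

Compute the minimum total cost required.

Choose Gio and Eli: together they cover Wed-PM, Wed-AM, Tue-PM, Fri-PM — every shift.
Total cost: 14 + 5 = 19.

19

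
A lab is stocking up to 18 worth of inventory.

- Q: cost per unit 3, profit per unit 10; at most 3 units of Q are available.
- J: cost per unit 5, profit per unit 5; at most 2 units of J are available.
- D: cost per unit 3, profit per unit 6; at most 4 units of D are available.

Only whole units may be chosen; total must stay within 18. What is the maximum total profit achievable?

2×Q and 4×D: cost 18 ≤ 18, profit 2·10 + 4·6 = 44.
3×Q and 3×D: cost 18 ≤ 18, profit 3·10 + 3·6 = 48.
Best is 48.

48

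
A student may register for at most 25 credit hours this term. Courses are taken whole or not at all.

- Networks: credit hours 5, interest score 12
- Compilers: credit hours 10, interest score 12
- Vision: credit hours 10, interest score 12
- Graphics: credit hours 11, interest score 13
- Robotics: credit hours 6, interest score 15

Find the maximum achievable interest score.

40

Allowing fractional choices, the relaxed optimum would be about 43.8, but courses are indivisible.
Networks + Vision + Robotics: credit hours 5 + 10 + 6 = 21 ≤ 25, interest score 12 + 12 + 15 = 39.
Networks + Compilers + Robotics: credit hours 5 + 10 + 6 = 21 ≤ 25, interest score 12 + 12 + 15 = 39.
Networks + Graphics + Robotics: credit hours 5 + 11 + 6 = 22 ≤ 25, interest score 12 + 13 + 15 = 40.
Best is Networks, Graphics, and Robotics with total interest score 40.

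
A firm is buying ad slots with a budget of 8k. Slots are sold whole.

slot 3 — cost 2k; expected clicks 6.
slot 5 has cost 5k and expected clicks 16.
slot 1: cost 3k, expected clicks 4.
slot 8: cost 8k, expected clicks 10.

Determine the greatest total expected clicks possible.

22

This is an integer program with binary decision variables.
slot 3 + slot 5: cost 2 + 5 = 7 ≤ 8, expected clicks 6 + 16 = 22.
slot 5 + slot 1: cost 5 + 3 = 8 ≤ 8, expected clicks 16 + 4 = 20.
Best is slot 3 and slot 5 with total expected clicks 22.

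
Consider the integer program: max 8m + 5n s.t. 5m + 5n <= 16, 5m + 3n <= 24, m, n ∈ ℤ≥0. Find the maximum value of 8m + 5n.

(m,n)=(3,0) is feasible, giving 24.
(m,n)=(2,1) is feasible, giving 21.
(m,n)=(2,0) is feasible, giving 16.
The best lattice point is (3,0), giving 24.

24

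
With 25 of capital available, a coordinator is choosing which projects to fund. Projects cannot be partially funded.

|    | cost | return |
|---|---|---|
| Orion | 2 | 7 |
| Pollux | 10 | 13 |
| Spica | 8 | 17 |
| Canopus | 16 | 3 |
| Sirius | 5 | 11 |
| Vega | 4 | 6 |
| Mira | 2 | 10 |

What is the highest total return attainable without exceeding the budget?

Take Orion, Spica, Sirius, Vega, and Mira: cost 2 + 8 + 5 + 4 + 2 = 21 ≤ 25, return 7 + 17 + 11 + 6 + 10 = 51.
No feasible combination exceeds this.

51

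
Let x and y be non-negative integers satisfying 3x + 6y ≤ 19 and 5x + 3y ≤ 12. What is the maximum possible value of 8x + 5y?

(x,y)=(1,2): 3·1+6·2=15≤19, 5·1+3·2=11≤12, objective 18.
(x,y)=(0,3): 3·0+6·3=18≤19, 5·0+3·3=9≤12, objective 15.
Maximum is 18 at (x,y)=(1,2).

18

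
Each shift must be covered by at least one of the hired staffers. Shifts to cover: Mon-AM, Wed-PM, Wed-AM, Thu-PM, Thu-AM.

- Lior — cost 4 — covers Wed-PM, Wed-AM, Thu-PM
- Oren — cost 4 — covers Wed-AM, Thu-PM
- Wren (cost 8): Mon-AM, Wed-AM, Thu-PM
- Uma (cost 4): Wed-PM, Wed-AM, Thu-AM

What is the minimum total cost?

The greedy cost-per-new-shift heuristic would pick Lior, Uma, and Wren for 16, but a cheaper cover exists.
Choose Wren and Uma: together they cover Mon-AM, Wed-PM, Wed-AM, Thu-PM, Thu-AM — every shift.
Total cost: 8 + 4 = 12.
No cover costs less than 12.

12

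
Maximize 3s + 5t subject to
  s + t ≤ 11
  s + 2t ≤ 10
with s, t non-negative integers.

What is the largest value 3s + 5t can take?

(s,t)=(10,0): 1·10+1·0=10≤11, 1·10+2·0=10≤10, objective 30.
(s,t)=(9,0): 1·9+1·0=9≤11, 1·9+2·0=9≤10, objective 27.
Maximum is 30 at (s,t)=(10,0).

30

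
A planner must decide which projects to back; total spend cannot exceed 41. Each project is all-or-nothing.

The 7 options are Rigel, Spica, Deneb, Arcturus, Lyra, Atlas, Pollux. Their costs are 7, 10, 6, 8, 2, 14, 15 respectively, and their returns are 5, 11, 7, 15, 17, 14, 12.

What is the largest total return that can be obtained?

64

This is an integer program with binary decision variables.
Allowing fractional choices, the relaxed optimum would be about 64.8, but projects are indivisible.
Rigel + Spica + Arcturus + Lyra + Atlas: cost 7 + 10 + 8 + 2 + 14 = 41 ≤ 41, return 5 + 11 + 15 + 17 + 14 = 62.
Spica + Deneb + Arcturus + Lyra + Atlas: cost 10 + 6 + 8 + 2 + 14 = 40 ≤ 41, return 11 + 7 + 15 + 17 + 14 = 64.
Spica + Deneb + Arcturus + Lyra + Pollux: cost 10 + 6 + 8 + 2 + 15 = 41 ≤ 41, return 11 + 7 + 15 + 17 + 12 = 62.
Best is Spica, Deneb, Arcturus, Lyra, and Atlas with total return 64.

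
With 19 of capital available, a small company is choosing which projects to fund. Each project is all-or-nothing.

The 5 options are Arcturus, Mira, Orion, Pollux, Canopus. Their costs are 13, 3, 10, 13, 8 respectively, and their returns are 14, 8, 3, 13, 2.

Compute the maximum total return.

Arcturus + Mira: cost 13 + 3 = 16 ≤ 19, return 14 + 8 = 22.
Mira + Pollux: cost 3 + 13 = 16 ≤ 19, return 8 + 13 = 21.
Best is Arcturus and Mira with total return 22.

22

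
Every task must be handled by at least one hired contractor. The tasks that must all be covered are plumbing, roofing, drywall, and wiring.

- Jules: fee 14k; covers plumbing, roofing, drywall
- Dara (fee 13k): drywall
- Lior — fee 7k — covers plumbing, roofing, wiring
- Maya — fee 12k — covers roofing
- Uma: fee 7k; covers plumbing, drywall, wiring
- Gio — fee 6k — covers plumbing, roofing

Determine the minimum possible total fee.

The greedy cost-per-new-task heuristic would pick Lior and Uma for 14, but a cheaper cover exists.
Choose Uma and Gio: together they cover plumbing, roofing, drywall, wiring — every task.
Total fee: 7 + 6 = 13.
No cover costs less than 13.

13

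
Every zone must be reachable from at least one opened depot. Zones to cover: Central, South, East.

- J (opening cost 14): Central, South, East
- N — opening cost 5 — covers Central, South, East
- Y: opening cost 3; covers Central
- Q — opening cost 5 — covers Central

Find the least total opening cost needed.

5

N alone covers Central, South, East — every zone.
Total opening cost: 5.
No cover costs less than 5.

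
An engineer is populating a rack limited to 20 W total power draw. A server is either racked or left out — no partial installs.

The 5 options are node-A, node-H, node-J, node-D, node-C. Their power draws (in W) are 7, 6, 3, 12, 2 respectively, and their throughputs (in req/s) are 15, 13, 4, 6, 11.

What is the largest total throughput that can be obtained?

This is a 0-1 knapsack instance.
node-A + node-H + node-J + node-C: power draw 7 + 6 + 3 + 2 = 18 ≤ 20, throughput 15 + 13 + 4 + 11 = 43.
node-A + node-H + node-J: power draw 7 + 6 + 3 = 16 ≤ 20, throughput 15 + 13 + 4 = 32.
node-A + node-H + node-C: power draw 7 + 6 + 2 = 15 ≤ 20, throughput 15 + 13 + 11 = 39.
Best is node-A, node-H, node-J, and node-C with total throughput 43.

43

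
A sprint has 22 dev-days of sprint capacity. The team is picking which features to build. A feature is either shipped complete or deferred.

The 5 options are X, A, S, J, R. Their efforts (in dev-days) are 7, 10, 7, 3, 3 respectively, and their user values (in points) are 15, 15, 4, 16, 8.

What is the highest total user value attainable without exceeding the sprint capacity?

This is a 0-1 knapsack instance.
Allowing fractional choices, the relaxed optimum would be about 52.5, but features are indivisible.
X + J + R: effort 7 + 3 + 3 = 13 ≤ 22, user value 15 + 16 + 8 = 39.
X + A + J: effort 7 + 10 + 3 = 20 ≤ 22, user value 15 + 15 + 16 = 46.
X + S + J + R: effort 7 + 7 + 3 + 3 = 20 ≤ 22, user value 15 + 4 + 16 + 8 = 43.
Best is X, A, and J with total user value 46.

46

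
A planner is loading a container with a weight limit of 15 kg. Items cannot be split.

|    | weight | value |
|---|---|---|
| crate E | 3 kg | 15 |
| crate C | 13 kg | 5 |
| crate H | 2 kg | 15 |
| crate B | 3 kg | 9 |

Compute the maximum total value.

Allowing fractional choices, the relaxed optimum would be about 41.7, but items are indivisible.
crate H + crate B: weight 2 + 3 = 5 ≤ 15, value 15 + 9 = 24.
crate E + crate H + crate B: weight 3 + 2 + 3 = 8 ≤ 15, value 15 + 15 + 9 = 39.
crate E + crate H: weight 3 + 2 = 5 ≤ 15, value 15 + 15 = 30.
Best is crate E, crate H, and crate B with total value 39.

39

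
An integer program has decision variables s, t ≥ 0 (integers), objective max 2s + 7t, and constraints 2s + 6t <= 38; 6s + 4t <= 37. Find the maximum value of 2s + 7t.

The continuous relaxation peaks at (0, 6.33) with value 44.33; rounding to a feasible lattice point costs some objective.
(s,t)=(1,6) is feasible, giving 44.
(s,t)=(0,6) is feasible, giving 42.
(s,t)=(2,5) is feasible, giving 39.
The best lattice point is (1,6), giving 44.

44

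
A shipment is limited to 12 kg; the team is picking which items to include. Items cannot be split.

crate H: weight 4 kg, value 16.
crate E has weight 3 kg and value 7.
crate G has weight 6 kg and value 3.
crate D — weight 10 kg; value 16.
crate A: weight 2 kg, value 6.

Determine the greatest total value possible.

29

Take crate H, crate E, and crate A: weight 4 + 3 + 2 = 9 ≤ 12, value 16 + 7 + 6 = 29.
No other feasible combination does better.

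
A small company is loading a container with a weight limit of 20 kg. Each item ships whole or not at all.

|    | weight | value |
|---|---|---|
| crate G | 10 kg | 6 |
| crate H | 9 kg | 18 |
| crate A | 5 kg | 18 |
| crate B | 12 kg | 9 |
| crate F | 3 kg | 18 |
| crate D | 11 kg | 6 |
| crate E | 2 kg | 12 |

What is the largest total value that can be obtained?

Allowing fractional choices, the relaxed optimum would be about 66.8, but items are indivisible.
crate H + crate A + crate F: weight 9 + 5 + 3 = 17 ≤ 20, value 18 + 18 + 18 = 54.
crate H + crate A + crate F + crate E: weight 9 + 5 + 3 + 2 = 19 ≤ 20, value 18 + 18 + 18 + 12 = 66.
Best is crate H, crate A, crate F, and crate E with total value 66.

66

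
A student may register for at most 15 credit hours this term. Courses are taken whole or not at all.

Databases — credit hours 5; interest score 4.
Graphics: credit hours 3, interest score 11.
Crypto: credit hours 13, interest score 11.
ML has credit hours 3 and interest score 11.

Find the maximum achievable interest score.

Graphics + ML: credit hours 3 + 3 = 6 ≤ 15, interest score 11 + 11 = 22.
Databases + Graphics + ML: credit hours 5 + 3 + 3 = 11 ≤ 15, interest score 4 + 11 + 11 = 26.
Best is Databases, Graphics, and ML with total interest score 26.

26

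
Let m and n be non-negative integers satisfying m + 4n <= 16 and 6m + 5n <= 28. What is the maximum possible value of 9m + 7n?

The continuous relaxation peaks at (4.67, 0) with value 42.00; rounding to a feasible lattice point costs some objective.
(m,n)=(3,2): 1·3+4·2=11≤16, 6·3+5·2=28≤28, objective 41.
(m,n)=(2,3): 1·2+4·3=14≤16, 6·2+5·3=27≤28, objective 39.
(m,n)=(4,0): 1·4+4·0=4≤16, 6·4+5·0=24≤28, objective 36.
(m,n)=(3,1): 1·3+4·1=7≤16, 6·3+5·1=23≤28, objective 34.
The best lattice point is (3,2), giving 41.

41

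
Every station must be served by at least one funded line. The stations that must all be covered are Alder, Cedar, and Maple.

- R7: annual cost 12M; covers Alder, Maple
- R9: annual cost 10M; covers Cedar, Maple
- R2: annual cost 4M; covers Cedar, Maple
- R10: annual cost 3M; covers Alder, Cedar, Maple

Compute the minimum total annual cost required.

This is a weighted set-cover instance.
R10 alone covers Alder, Cedar, Maple — every station.
Total annual cost: 3.
No cover costs less than 3.

3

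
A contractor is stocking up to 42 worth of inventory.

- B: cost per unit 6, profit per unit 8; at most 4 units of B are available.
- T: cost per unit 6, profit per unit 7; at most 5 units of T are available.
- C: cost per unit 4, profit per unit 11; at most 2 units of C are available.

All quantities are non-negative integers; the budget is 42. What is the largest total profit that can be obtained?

This is a bounded integer knapsack.
C has the best ratio (11/4); taking only C gives at most 2×11 = 22 (stopped by the supply cap of 2).
Mixing does better — 4×B, 1×T, and 2×C: cost 38 ≤ 42, profit 4·8 + 1·7 + 2·11 = 61.

61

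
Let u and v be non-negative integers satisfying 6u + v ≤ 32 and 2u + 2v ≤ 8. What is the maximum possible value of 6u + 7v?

28

(u,v)=(0,4): 6·0+1·4=4≤32, 2·0+2·4=8≤8, objective 28.
(u,v)=(1,3): 6·1+1·3=9≤32, 2·1+2·3=8≤8, objective 27.
(u,v)=(0,3): 6·0+1·3=3≤32, 2·0+2·3=6≤8, objective 21.
The best lattice point is (0,4), giving 28.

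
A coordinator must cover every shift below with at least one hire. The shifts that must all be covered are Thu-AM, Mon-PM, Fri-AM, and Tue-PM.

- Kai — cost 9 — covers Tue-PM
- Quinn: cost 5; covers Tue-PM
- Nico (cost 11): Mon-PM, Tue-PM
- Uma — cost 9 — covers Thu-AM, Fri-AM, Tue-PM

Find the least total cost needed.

20

Choose Nico and Uma: together they cover Thu-AM, Mon-PM, Fri-AM, Tue-PM — every shift.
Total cost: 11 + 9 = 20.
No cover costs less than 20.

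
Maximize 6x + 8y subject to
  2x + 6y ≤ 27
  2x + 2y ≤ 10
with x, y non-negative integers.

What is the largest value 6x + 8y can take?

38

(x,y)=(1,4) is feasible, giving 38.
(x,y)=(2,3) is feasible, giving 36.
(x,y)=(0,4) is feasible, giving 32.
Maximum is 38 at (x,y)=(1,4).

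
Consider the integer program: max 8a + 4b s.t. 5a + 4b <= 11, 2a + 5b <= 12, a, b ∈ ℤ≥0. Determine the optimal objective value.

(a,b)=(2,0): 5·2+4·0=10≤11, 2·2+5·0=4≤12, objective 16.
(a,b)=(1,1): 5·1+4·1=9≤11, 2·1+5·1=7≤12, objective 12.
(a,b)=(1,0): 5·1+4·0=5≤11, 2·1+5·0=2≤12, objective 8.
No feasible integer point exceeds 16.

16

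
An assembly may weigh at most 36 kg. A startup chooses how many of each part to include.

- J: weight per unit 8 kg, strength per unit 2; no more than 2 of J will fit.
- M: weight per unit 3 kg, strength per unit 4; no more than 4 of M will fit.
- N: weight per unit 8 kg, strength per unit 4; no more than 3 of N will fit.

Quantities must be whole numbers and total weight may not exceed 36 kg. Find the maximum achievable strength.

28

Take 4×M and 3×N: weight 36 ≤ 36, strength 4·4 + 3·4 = 28.
M has the best ratio (4/3) and is taken to its limit of 4; remaining capacity is filled optimally with the others.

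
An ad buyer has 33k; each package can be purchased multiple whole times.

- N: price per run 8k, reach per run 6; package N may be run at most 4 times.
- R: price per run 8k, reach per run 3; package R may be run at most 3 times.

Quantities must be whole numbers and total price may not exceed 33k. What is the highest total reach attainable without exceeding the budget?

24

Take 4×N: price 32 ≤ 33, reach 4·6 = 24.
N has the best ratio (6/8) and is taken to its limit of 4; remaining capacity is filled optimally with the others.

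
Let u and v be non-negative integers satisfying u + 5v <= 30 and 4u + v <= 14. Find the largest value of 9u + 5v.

43

(u,v)=(2,5) is feasible, giving 43.
(u,v)=(2,4) is feasible, giving 38.
(u,v)=(1,5) is feasible, giving 34.
Maximum is 43 at (u,v)=(2,5).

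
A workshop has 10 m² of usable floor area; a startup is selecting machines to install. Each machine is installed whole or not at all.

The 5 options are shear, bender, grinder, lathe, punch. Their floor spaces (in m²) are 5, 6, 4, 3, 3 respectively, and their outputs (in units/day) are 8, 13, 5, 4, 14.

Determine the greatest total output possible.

27

This is a 0-1 knapsack instance.
Allowing fractional choices, the relaxed optimum would be about 28.6, but machines are indivisible.
grinder + lathe + punch: floor space 4 + 3 + 3 = 10 ≤ 10, output 5 + 4 + 14 = 23.
bender + punch: floor space 6 + 3 = 9 ≤ 10, output 13 + 14 = 27.
Best is bender and punch with total output 27.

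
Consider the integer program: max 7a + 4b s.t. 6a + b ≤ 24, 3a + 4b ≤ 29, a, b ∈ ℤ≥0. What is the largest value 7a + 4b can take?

(a,b)=(3,5) is feasible, giving 41.
(a,b)=(3,4) is feasible, giving 37.
Maximum is 41 at (a,b)=(3,5).

41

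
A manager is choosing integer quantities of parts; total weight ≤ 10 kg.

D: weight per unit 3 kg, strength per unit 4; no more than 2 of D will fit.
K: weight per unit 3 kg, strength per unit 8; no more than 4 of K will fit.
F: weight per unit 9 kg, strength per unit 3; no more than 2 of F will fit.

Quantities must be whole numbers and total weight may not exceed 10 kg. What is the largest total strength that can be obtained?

24

Take 3×K: weight 9 ≤ 10, strength 3·8 = 24.
No other integer combination yields more.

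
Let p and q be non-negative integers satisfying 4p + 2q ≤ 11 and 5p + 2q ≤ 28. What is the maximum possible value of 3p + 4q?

20

The continuous relaxation peaks at (0, 5.5) with value 22.00; rounding to a feasible lattice point costs some objective.
(p,q)=(0,5): 4·0+2·5=10≤11, 5·0+2·5=10≤28, objective 20.
(p,q)=(0,4): 4·0+2·4=8≤11, 5·0+2·4=8≤28, objective 16.
Maximum is 20 at (p,q)=(0,5).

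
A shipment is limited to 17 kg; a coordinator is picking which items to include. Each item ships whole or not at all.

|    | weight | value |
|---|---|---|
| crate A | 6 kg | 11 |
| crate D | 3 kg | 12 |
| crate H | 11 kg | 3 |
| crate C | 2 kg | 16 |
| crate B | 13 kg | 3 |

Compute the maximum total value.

Take crate A, crate D, and crate C: weight 6 + 3 + 2 = 11 ≤ 17, value 11 + 12 + 16 = 39.
No other feasible combination does better.

39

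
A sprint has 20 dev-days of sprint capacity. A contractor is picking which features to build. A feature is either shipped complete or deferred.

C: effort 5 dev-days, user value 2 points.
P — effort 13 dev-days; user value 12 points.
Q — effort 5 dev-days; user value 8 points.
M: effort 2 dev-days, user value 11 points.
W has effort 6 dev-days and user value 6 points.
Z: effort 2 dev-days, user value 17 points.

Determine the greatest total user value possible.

44

Allowing fractional choices, the relaxed optimum would be about 46.6, but features are indivisible.
P + M + Z: effort 13 + 2 + 2 = 17 ≤ 20, user value 12 + 11 + 17 = 40.
C + Q + M + W + Z: effort 5 + 5 + 2 + 6 + 2 = 20 ≤ 20, user value 2 + 8 + 11 + 6 + 17 = 44.
Q + M + W + Z: effort 5 + 2 + 6 + 2 = 15 ≤ 20, user value 8 + 11 + 6 + 17 = 42.
Best is C, Q, M, W, and Z with total user value 44.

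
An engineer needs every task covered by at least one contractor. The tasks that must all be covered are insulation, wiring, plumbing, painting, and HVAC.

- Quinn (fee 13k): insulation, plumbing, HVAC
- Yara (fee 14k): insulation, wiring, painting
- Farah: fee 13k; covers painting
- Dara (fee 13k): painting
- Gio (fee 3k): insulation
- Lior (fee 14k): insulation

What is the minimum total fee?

27

The greedy cost-per-new-task heuristic would pick Gio, Quinn, and Yara for 30, but a cheaper cover exists.
Choose Quinn and Yara: together they cover insulation, wiring, plumbing, painting, HVAC — every task.
Total fee: 13 + 14 = 27.
No cover costs less than 27.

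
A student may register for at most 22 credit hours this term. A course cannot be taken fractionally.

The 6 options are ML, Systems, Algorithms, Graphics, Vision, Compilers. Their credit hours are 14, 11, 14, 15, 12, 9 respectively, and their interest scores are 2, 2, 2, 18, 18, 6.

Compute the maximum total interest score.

24

This is an integer program with binary decision variables.
Vision: credit hours 12 ≤ 22, interest score 18.
Vision + Compilers: credit hours 12 + 9 = 21 ≤ 22, interest score 18 + 6 = 24.
Best is Vision and Compilers with total interest score 24.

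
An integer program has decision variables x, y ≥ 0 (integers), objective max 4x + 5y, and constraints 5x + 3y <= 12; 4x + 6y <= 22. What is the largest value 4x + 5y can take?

15

(x,y)=(0,3): 5·0+3·3=9≤12, 4·0+6·3=18≤22, objective 15.
(x,y)=(1,2): 5·1+3·2=11≤12, 4·1+6·2=16≤22, objective 14.
(x,y)=(0,2): 5·0+3·2=6≤12, 4·0+6·2=12≤22, objective 10.
The best lattice point is (0,3), giving 15.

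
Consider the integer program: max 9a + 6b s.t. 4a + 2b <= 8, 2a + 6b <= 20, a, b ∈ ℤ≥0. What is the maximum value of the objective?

(a,b)=(1,2) is feasible, giving 21.
(a,b)=(0,3) is feasible, giving 18.
The best lattice point is (1,2), giving 21.

21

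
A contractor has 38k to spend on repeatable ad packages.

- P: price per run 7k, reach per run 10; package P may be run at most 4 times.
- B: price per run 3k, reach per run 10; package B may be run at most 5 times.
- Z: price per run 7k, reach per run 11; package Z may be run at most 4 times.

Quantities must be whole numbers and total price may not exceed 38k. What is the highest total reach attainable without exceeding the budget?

83

This is a bounded integer knapsack.
B has the best ratio (10/3); taking only B gives at most 5×10 = 50 (stopped by the supply cap of 5).
Mixing does better — 5×B and 3×Z: price 36 ≤ 38, reach 5·10 + 3·11 = 83.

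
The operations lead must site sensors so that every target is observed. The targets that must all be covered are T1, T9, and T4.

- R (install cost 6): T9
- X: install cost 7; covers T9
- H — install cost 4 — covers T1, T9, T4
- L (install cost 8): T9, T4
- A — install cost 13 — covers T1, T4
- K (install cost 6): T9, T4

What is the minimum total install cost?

4

H alone covers T1, T9, T4 — every target.
Total install cost: 4.
No cover costs less than 4.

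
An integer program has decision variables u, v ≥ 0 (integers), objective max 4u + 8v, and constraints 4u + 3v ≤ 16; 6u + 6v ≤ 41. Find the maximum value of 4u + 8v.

40

(u,v)=(0,5): 4·0+3·5=15≤16, 6·0+6·5=30≤41, objective 40.
(u,v)=(1,4): 4·1+3·4=16≤16, 6·1+6·4=30≤41, objective 36.
(u,v)=(0,4): 4·0+3·4=12≤16, 6·0+6·4=24≤41, objective 32.
No feasible integer point exceeds 40.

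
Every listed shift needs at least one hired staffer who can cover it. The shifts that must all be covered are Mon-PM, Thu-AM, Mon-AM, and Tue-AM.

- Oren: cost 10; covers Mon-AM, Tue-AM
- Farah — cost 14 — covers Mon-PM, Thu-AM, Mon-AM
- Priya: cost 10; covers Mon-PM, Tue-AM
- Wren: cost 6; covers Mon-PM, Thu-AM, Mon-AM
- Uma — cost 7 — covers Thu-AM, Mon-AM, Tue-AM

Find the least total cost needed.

13

Choose Wren and Uma: together they cover Mon-PM, Thu-AM, Mon-AM, Tue-AM — every shift.
Total cost: 6 + 7 = 13.
No cover costs less than 13.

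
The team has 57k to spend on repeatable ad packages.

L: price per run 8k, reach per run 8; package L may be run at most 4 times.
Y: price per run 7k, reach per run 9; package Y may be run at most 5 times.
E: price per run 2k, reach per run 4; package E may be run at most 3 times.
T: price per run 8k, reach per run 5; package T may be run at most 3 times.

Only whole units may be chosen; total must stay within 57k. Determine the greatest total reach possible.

73

E has the best ratio (4/2); taking only E gives at most 3×4 = 12 (stopped by the supply cap of 3).
Mixing does better — 2×L, 5×Y, and 3×E: price 57 ≤ 57, reach 2·8 + 5·9 + 3·4 = 73.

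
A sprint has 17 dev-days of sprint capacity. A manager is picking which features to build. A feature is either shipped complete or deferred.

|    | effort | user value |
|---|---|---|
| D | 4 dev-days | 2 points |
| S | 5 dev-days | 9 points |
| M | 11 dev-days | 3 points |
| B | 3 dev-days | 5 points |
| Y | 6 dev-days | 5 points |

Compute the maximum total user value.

Treat it as a binary knapsack problem.
S + B + Y: effort 5 + 3 + 6 = 14 ≤ 17, user value 9 + 5 + 5 = 19.
D + S + B: effort 4 + 5 + 3 = 12 ≤ 17, user value 2 + 9 + 5 = 16.
Best is S, B, and Y with total user value 19.

19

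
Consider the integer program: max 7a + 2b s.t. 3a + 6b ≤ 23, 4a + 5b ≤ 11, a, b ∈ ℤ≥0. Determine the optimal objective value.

14

Relaxing integrality, the LP optimum is 19.25 at (a,b) = (2.75, 0), which is not an integer point.
(a,b)=(2,0): 3·2+6·0=6≤23, 4·2+5·0=8≤11, objective 14.
(a,b)=(1,1): 3·1+6·1=9≤23, 4·1+5·1=9≤11, objective 9.
(a,b)=(1,0): 3·1+6·0=3≤23, 4·1+5·0=4≤11, objective 7.
The best lattice point is (2,0), giving 14.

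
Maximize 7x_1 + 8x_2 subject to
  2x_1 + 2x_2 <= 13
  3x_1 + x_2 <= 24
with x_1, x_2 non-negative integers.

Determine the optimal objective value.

(x_1,x_2)=(0,6): 2·0+2·6=12≤13, 3·0+1·6=6≤24, objective 48.
(x_1,x_2)=(1,5): 2·1+2·5=12≤13, 3·1+1·5=8≤24, objective 47.
(x_1,x_2)=(0,5): 2·0+2·5=10≤13, 3·0+1·5=5≤24, objective 40.
Maximum is 48 at (x_1,x_2)=(0,6).

48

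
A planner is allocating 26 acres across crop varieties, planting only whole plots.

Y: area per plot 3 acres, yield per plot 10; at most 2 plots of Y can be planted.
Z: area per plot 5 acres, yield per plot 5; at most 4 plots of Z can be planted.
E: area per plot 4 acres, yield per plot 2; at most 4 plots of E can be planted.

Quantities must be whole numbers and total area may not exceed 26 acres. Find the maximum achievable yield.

40

Y has the best ratio (10/3); taking only Y gives at most 2×10 = 20 (stopped by the supply cap of 2).
Mixing does better — 2×Y and 4×Z: area 26 ≤ 26, yield 2·10 + 4·5 = 40.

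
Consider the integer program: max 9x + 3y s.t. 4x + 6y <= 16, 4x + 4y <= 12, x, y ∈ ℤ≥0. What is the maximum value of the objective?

27

(x,y)=(3,0): 4·3+6·0=12≤16, 4·3+4·0=12≤12, objective 27.
(x,y)=(2,1): 4·2+6·1=14≤16, 4·2+4·1=12≤12, objective 21.
(x,y)=(2,0): 4·2+6·0=8≤16, 4·2+4·0=8≤12, objective 18.
The best lattice point is (3,0), giving 27.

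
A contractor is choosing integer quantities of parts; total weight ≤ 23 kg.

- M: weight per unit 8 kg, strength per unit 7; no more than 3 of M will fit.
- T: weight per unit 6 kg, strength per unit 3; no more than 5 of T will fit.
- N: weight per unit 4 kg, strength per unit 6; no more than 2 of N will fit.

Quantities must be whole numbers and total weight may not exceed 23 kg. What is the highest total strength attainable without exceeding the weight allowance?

22

2×M and 1×N: weight 20 ≤ 23, strength 2·7 + 1·6 = 20.
1×M, 1×T, and 2×N: weight 22 ≤ 23, strength 1·7 + 1·3 + 2·6 = 22.
Best is 22.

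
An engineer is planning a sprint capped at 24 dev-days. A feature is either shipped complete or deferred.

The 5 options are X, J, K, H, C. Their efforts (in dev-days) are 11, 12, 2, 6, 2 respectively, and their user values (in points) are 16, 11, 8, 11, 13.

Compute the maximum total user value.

Treat it as a binary knapsack problem.
Allowing fractional choices, the relaxed optimum would be about 50.8, but features are indivisible.
X + K + H + C: effort 11 + 2 + 6 + 2 = 21 ≤ 24, user value 16 + 8 + 11 + 13 = 48.
J + K + H + C: effort 12 + 2 + 6 + 2 = 22 ≤ 24, user value 11 + 8 + 11 + 13 = 43.
Best is X, K, H, and C with total user value 48.

48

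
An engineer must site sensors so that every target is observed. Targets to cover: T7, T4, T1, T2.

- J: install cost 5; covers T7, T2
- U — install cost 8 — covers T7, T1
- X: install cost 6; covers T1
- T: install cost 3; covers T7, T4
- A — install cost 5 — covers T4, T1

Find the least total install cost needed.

The greedy cost-per-new-target heuristic would pick T, J, and A for 13, but a cheaper cover exists.
Choose J and A: together they cover T7, T4, T1, T2 — every target.
Total install cost: 5 + 5 = 10.
No cover costs less than 10.

10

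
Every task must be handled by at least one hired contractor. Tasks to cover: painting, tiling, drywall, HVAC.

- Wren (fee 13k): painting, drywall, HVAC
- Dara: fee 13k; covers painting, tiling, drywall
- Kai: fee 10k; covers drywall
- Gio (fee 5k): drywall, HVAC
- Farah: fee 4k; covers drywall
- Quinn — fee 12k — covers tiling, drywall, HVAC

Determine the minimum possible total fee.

18

Choose Dara and Gio: together they cover painting, tiling, drywall, HVAC — every task.
Total fee: 13 + 5 = 18.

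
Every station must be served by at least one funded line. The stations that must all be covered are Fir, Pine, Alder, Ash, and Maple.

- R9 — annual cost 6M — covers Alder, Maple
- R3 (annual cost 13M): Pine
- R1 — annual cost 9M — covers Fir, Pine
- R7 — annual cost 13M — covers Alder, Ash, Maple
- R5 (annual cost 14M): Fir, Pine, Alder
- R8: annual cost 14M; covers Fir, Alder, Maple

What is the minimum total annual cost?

22

The greedy cost-per-new-station heuristic would pick R9, R1, and R7 for 28, but a cheaper cover exists.
Choose R1 and R7: together they cover Fir, Pine, Alder, Ash, Maple — every station.
Total annual cost: 9 + 13 = 22.
No cover costs less than 22.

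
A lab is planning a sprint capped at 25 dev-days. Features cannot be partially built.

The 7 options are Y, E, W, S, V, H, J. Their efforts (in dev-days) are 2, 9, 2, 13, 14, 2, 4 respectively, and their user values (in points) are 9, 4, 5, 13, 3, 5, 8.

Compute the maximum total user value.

This is a 0-1 knapsack instance.
Allowing fractional choices, the relaxed optimum would be about 40.9, but features are indivisible.
Y + W + S + J: effort 2 + 2 + 13 + 4 = 21 ≤ 25, user value 9 + 5 + 13 + 8 = 35.
Y + S + H + J: effort 2 + 13 + 2 + 4 = 21 ≤ 25, user value 9 + 13 + 5 + 8 = 35.
Y + W + S + H + J: effort 2 + 2 + 13 + 2 + 4 = 23 ≤ 25, user value 9 + 5 + 13 + 5 + 8 = 40.
Best is Y, W, S, H, and J with total user value 40.

40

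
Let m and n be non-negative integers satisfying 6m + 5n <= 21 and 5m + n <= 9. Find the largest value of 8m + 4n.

20

The continuous relaxation peaks at (1.26, 2.68) with value 20.84; rounding to a feasible lattice point costs some objective.
(m,n)=(1,3): 6·1+5·3=21≤21, 5·1+1·3=8≤9, objective 20.
(m,n)=(1,2): 6·1+5·2=16≤21, 5·1+1·2=7≤9, objective 16.
(m,n)=(0,4): 6·0+5·4=20≤21, 5·0+1·4=4≤9, objective 16.
Maximum is 20 at (m,n)=(1,3).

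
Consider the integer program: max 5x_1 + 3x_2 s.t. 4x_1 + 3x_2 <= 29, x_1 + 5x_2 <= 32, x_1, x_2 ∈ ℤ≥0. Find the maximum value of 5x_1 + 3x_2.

Relaxing integrality, the LP optimum is 36.25 at (x_1,x_2) = (7.25, 0), which is not an integer point.
(x_1,x_2)=(7,0): 4·7+3·0=28≤29, 1·7+5·0=7≤32, objective 35.
(x_1,x_2)=(6,1): 4·6+3·1=27≤29, 1·6+5·1=11≤32, objective 33.
(x_1,x_2)=(6,0): 4·6+3·0=24≤29, 1·6+5·0=6≤32, objective 30.
The best lattice point is (7,0), giving 35.

35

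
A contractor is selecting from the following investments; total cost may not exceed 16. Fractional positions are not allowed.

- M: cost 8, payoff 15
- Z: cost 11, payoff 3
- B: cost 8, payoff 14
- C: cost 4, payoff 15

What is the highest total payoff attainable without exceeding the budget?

30

This is an integer program with binary decision variables.
M + C: cost 8 + 4 = 12 ≤ 16, payoff 15 + 15 = 30.
M + B: cost 8 + 8 = 16 ≤ 16, payoff 15 + 14 = 29.
B + C: cost 8 + 4 = 12 ≤ 16, payoff 14 + 15 = 29.
Best is M and C with total payoff 30.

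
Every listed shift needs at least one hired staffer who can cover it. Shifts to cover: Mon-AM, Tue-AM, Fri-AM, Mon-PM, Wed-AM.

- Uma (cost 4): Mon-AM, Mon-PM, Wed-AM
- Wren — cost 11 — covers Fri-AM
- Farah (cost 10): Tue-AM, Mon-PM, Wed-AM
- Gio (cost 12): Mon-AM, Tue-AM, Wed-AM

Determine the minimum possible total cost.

This is an integer covering problem.
Choose Uma, Wren, and Farah: together they cover Mon-AM, Tue-AM, Fri-AM, Mon-PM, Wed-AM — every shift.
Total cost: 4 + 11 + 10 = 25.
No cover costs less than 25.

25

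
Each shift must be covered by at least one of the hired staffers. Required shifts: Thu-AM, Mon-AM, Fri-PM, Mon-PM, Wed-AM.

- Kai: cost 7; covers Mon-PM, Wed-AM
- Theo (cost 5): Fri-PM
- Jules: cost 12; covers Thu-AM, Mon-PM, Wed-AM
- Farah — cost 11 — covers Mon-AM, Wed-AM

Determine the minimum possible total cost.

28

The greedy cost-per-new-shift heuristic would pick Kai, Theo, Farah, and Jules for 35, but a cheaper cover exists.
Choose Theo, Jules, and Farah: together they cover Thu-AM, Mon-AM, Fri-PM, Mon-PM, Wed-AM — every shift.
Total cost: 5 + 12 + 11 = 28.
No cover costs less than 28.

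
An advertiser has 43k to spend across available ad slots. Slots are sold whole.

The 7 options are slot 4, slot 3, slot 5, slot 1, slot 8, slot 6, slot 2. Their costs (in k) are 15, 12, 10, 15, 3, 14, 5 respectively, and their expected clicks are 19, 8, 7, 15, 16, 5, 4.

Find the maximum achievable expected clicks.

57

This is an integer program with binary decision variables.
Allowing fractional choices, the relaxed optimum would be about 57.5, but ad slots are indivisible.
slot 4 + slot 5 + slot 1 + slot 8: cost 15 + 10 + 15 + 3 = 43 ≤ 43, expected clicks 19 + 7 + 15 + 16 = 57.
slot 4 + slot 1 + slot 8: cost 15 + 15 + 3 = 33 ≤ 43, expected clicks 19 + 15 + 16 = 50.
slot 4 + slot 1 + slot 8 + slot 2: cost 15 + 15 + 3 + 5 = 38 ≤ 43, expected clicks 19 + 15 + 16 + 4 = 54.
Best is slot 4, slot 5, slot 1, and slot 8 with total expected clicks 57.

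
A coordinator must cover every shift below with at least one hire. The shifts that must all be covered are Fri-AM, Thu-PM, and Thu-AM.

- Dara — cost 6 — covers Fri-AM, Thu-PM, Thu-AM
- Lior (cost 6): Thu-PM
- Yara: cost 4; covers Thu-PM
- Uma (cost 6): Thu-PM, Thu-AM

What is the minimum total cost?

Dara alone covers Fri-AM, Thu-PM, Thu-AM — every shift.
Total cost: 6.
No cover costs less than 6.

6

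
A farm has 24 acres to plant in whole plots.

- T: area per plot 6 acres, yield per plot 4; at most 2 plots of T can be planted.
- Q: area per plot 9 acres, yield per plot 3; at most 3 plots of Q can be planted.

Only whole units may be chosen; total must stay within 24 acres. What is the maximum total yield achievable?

11

Take 2×T and 1×Q: area 21 ≤ 24, yield 2·4 + 1·3 = 11.
T has the best ratio (4/6) and is taken to its limit of 2; remaining capacity is filled optimally with the others.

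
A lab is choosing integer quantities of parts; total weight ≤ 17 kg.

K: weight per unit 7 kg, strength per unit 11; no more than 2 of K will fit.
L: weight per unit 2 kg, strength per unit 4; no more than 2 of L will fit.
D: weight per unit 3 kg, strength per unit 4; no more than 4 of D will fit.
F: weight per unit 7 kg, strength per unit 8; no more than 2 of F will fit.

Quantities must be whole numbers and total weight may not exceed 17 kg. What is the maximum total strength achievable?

27

This is a bounded integer knapsack.
L has the best ratio (4/2); taking only L gives at most 2×4 = 8 (stopped by the supply cap of 2).
Mixing does better — 1×K, 2×L, and 2×D: weight 17 ≤ 17, strength 1·11 + 2·4 + 2·4 = 27.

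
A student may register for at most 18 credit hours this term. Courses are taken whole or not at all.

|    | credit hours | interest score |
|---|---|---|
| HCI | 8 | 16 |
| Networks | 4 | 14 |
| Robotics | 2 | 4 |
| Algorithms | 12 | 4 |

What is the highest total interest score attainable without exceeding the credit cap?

34

HCI + Networks + Robotics: credit hours 8 + 4 + 2 = 14 ≤ 18, interest score 16 + 14 + 4 = 34.
HCI + Networks: credit hours 8 + 4 = 12 ≤ 18, interest score 16 + 14 = 30.
Best is HCI, Networks, and Robotics with total interest score 34.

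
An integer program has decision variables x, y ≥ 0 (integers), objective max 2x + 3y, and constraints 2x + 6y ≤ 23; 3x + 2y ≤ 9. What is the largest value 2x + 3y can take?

11

Relaxing integrality, the LP optimum is 12.07 at (x,y) = (0.571, 3.64), which is not an integer point.
(x,y)=(1,3): 2·1+6·3=20≤23, 3·1+2·3=9≤9, objective 11.
(x,y)=(0,3): 2·0+6·3=18≤23, 3·0+2·3=6≤9, objective 9.
(x,y)=(1,2): 2·1+6·2=14≤23, 3·1+2·2=7≤9, objective 8.
No feasible integer point exceeds 11.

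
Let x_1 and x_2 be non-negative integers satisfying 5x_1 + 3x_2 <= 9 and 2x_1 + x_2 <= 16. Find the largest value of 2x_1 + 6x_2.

18

(x_1,x_2)=(0,3) is feasible, giving 18.
(x_1,x_2)=(0,2) is feasible, giving 12.
The best lattice point is (0,3), giving 18.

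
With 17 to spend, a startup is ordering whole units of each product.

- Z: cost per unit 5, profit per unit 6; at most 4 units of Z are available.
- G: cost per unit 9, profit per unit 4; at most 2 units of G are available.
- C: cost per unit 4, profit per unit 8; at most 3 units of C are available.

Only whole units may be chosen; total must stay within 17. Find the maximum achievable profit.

30

This is a bounded integer knapsack.
1×Z and 3×C: cost 17 ≤ 17, profit 1·6 + 3·8 = 30.
3×C: cost 12 ≤ 17, profit 3·8 = 24.
Best is 30.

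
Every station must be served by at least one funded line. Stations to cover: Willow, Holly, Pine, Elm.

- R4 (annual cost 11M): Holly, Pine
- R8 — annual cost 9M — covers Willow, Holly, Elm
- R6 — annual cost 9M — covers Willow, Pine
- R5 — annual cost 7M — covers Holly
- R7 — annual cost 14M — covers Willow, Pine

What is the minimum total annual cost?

This is a weighted set-cover instance.
Choose R8 and R6: together they cover Willow, Holly, Pine, Elm — every station.
Total annual cost: 9 + 9 = 18.
No cover costs less than 18.

18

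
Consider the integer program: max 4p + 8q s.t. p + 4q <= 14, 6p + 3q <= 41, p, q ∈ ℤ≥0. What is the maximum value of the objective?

(p,q)=(5,2): 1·5+4·2=13≤14, 6·5+3·2=36≤41, objective 36.
(p,q)=(6,1): 1·6+4·1=10≤14, 6·6+3·1=39≤41, objective 32.
Maximum is 36 at (p,q)=(5,2).

36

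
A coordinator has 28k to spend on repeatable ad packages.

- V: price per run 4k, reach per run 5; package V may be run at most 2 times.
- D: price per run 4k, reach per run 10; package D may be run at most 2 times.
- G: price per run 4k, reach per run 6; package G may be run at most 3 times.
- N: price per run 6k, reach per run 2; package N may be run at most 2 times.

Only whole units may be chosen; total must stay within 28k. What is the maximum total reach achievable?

48

Take 2×V, 2×D, and 3×G: price 28 ≤ 28, reach 2·5 + 2·10 + 3·6 = 48.
D has the best ratio (10/4) and is taken to its limit of 2; remaining capacity is filled optimally with the others.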